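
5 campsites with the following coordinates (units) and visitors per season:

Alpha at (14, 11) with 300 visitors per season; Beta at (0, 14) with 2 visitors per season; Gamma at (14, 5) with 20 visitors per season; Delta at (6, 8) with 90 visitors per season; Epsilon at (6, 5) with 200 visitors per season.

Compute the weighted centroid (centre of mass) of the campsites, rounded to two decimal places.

The minimiser of Σwᵢ‖p−pᵢ‖² is the weighted centroid p* = (Σwᵢpᵢ)/(Σwᵢ).
Σwᵢ = 612.
Σwᵢxᵢ = 300·14 + 2·0 + 20·14 + 90·6 + 200·6 = 6220.
Σwᵢyᵢ = 300·11 + 2·14 + 20·5 + 90·8 + 200·5 = 5148.
x* = 6220/612 = 10.16, y* = 5148/612 = 8.41.

(10.16, 8.41)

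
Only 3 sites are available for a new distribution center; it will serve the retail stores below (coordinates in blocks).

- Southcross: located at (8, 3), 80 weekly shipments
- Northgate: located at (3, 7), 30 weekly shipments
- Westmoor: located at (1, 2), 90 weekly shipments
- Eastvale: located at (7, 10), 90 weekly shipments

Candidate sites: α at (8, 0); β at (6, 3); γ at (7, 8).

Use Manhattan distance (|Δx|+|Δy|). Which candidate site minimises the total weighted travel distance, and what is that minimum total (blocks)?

β, total 1630 blocks

Total weighted distance at each candidate:
  α (8, 0): total = 2400
  β (6, 3): total = 1630
  γ (7, 8): total = 1890
Minimum is at β with total 1630 blocks.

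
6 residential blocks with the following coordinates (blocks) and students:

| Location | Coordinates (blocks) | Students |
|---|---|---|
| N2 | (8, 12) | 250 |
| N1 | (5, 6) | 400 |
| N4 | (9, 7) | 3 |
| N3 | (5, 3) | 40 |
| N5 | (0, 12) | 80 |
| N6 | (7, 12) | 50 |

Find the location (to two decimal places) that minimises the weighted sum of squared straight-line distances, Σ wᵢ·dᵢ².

(5.56, 8.63)

The minimiser of Σwᵢ‖p−pᵢ‖² is the weighted centroid p* = (Σwᵢpᵢ)/(Σwᵢ).
Σwᵢ = 823.
Σwᵢxᵢ = 250·8 + 400·5 + 3·9 + 40·5 + 80·0 + 50·7 = 4577.
Σwᵢyᵢ = 250·12 + 400·6 + 3·7 + 40·3 + 80·12 + 50·12 = 7101.
x* = 4577/823 = 5.56, y* = 7101/823 = 8.63.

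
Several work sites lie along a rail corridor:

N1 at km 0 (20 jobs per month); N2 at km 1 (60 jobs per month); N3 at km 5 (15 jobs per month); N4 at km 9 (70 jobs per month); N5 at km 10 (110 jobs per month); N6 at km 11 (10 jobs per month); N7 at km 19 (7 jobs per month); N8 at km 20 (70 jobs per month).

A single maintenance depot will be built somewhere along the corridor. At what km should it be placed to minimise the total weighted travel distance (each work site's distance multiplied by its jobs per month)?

For a sum of weighted absolute distances on a line, the optimum is the weighted median (not the mean). Total weight W = 362; half-weight = 181.
Sort by position and accumulate weight:
  km 0 (N1, w=20) → cum 20
  km 1 (N2, w=60) → cum 80
  km 5 (N3, w=15) → cum 95
  km 9 (N4, w=70) → cum 165
  km 10 (N5, w=110) → cum 275  ≥ 181 → median here
  km 11 (N6, w=10) → cum 285
  km 19 (N7, w=7) → cum 292
  km 20 (N8, w=70) → cum 362
Optimal location: km 10.

x = 10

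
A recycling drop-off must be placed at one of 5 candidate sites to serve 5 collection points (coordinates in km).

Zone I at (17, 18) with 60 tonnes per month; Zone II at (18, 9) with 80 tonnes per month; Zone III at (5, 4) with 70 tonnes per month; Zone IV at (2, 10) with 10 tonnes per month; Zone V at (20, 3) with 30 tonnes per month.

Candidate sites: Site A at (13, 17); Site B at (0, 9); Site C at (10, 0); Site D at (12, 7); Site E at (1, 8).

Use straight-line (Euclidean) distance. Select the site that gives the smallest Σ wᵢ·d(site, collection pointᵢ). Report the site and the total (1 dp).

Total weighted distance at each candidate:
  Site A (13, 17): total = 2670.6
  Site B (0, 9): total = 3737.9
  Site C (10, 0): total = 3011.6
  Site D (12, 7): total = 2136.8
  Site E (1, 8): total = 3502.2
Minimum is at Site D with total 2136.8 km.

Site D, total 2136.8 km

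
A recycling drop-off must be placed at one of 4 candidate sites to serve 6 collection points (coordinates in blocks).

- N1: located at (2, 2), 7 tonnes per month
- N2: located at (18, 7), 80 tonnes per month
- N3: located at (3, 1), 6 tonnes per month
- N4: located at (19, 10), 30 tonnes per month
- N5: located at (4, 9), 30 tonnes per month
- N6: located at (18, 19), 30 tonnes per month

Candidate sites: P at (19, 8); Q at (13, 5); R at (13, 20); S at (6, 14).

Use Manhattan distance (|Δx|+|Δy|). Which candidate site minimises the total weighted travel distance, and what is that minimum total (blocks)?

P, total 1359 blocks

Total weighted distance at each candidate:
  P (19, 8): total = 1359
  Q (13, 5): total = 2032
  R (13, 20): total = 3077
  S (6, 14): total = 2958
Minimum is at P with total 1359 blocks.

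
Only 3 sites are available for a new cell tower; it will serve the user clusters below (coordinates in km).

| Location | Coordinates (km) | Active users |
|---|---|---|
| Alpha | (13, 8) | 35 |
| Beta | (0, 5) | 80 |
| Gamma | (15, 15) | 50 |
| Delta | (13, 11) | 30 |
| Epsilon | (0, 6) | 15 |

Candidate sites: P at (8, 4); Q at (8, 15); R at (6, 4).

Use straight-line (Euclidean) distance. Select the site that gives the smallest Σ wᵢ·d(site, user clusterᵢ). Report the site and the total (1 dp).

Total weighted distance at each candidate:
  P (8, 4): total = 1902.8
  Q (8, 15): total = 2048.3
  R (6, 4): total = 1871.3
Minimum is at R with total 1871.3 km.

R, total 1871.3 km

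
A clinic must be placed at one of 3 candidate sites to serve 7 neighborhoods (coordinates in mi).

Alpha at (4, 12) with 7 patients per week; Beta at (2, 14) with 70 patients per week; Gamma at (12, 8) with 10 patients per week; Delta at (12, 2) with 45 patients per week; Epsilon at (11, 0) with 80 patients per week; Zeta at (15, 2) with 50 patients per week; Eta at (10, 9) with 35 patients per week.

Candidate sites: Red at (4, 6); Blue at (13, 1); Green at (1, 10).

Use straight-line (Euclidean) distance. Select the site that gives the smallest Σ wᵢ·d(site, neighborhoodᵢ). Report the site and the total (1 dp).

Blue, total 2015.6 mi

Total weighted distance at each candidate:
  Red (4, 6): total = 2661.8
  Blue (13, 1): total = 2015.6
  Green (1, 10): total = 3292.3
Minimum is at Blue with total 2015.6 mi.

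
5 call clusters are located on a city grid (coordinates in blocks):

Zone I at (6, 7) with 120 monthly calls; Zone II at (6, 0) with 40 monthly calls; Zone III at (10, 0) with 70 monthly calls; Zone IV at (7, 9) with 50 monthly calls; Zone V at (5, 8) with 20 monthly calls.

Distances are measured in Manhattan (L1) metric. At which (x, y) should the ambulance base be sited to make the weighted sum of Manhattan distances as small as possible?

Manhattan distance separates: Σwᵢ(|x−xᵢ|+|y−yᵢ|) = Σwᵢ|x−xᵢ| + Σwᵢ|y−yᵢ|, so x and y are optimised independently as 1-D weighted medians.
Total weight W = 300; half = 150.
x-coordinate, sorted with cumulative weight:
  x=5 (Zone V, w=20) cum 20
  x=6 (Zone I, w=120) cum 140
  x=6 (Zone II, w=40) cum 180  ← median
  x=7 (Zone IV, w=50) cum 230
  x=10 (Zone III, w=70) cum 300
⇒ x* = 6
y-coordinate, sorted with cumulative weight:
  y=0 (Zone II, w=40) cum 40
  y=0 (Zone III, w=70) cum 110
  y=7 (Zone I, w=120) cum 230  ← median
  y=8 (Zone V, w=20) cum 250
  y=9 (Zone IV, w=50) cum 300
⇒ y* = 7

(6, 7)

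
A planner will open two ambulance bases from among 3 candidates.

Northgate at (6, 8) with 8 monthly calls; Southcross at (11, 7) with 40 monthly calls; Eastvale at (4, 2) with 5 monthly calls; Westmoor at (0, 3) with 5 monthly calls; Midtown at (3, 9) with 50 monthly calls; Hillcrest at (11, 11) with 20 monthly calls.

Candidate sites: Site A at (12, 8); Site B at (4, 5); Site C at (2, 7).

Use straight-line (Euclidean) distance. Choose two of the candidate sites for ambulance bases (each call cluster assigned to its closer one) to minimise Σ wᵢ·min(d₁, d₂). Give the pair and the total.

Evaluate every pair (each demand assigned to the nearer of the two):
  {Site A, Site C}: total = 313.9
  {Site A, Site B}: total = 392.2
  {Site B, Site C}: total = 653.6
Best pair: {Site A, Site C} with total 313.9.

{Site A, Site C}, total 313.9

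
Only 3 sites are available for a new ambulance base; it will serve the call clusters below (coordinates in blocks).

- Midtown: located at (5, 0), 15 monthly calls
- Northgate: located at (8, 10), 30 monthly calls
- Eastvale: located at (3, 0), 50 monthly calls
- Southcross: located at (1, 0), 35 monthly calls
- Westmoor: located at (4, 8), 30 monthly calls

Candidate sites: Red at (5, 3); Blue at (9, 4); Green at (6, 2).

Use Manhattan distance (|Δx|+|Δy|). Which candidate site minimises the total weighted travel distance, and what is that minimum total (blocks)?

Total weighted distance at each candidate:
  Red (5, 3): total = 1020
  Blue (9, 4): total = 1520
  Green (6, 2): total = 1080
Minimum is at Red with total 1020 blocks.

Red, total 1020 blocks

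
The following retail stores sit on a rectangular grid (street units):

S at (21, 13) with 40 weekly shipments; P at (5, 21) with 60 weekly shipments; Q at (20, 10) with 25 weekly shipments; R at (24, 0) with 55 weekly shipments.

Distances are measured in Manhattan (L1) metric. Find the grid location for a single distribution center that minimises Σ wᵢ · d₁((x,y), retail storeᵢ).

(21, 13)

Manhattan distance separates: Σwᵢ(|x−xᵢ|+|y−yᵢ|) = Σwᵢ|x−xᵢ| + Σwᵢ|y−yᵢ|, so x and y are optimised independently as 1-D weighted medians.
Total weight W = 180; half = 90.
x-coordinate, sorted with cumulative weight:
  x=5 (P, w=60) cum 60
  x=20 (Q, w=25) cum 85
  x=21 (S, w=40) cum 125  ← median
  x=24 (R, w=55) cum 180
⇒ x* = 21
y-coordinate, sorted with cumulative weight:
  y=0 (R, w=55) cum 55
  y=10 (Q, w=25) cum 80
  y=13 (S, w=40) cum 120  ← median
  y=21 (P, w=60) cum 180
⇒ y* = 13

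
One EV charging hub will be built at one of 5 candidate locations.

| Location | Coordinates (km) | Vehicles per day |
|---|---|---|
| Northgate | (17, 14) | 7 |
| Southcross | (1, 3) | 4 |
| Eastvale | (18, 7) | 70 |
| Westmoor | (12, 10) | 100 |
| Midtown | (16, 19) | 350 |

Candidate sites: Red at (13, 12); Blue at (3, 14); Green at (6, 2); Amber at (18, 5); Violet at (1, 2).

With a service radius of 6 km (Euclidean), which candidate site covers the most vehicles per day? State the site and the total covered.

Red, covering 107

Coverage radius r = 6 km; a point is covered iff (Δx)²+(Δy)² ≤ 6² = 36.
  Red (13, 12): covers {Northgate, Westmoor} → 107
  Blue (3, 14): covers {none} → 0
  Green (6, 2): covers {Southcross} → 4
  Amber (18, 5): covers {Eastvale} → 70
  Violet (1, 2): covers {Southcross} → 4
Maximum coverage at Red: 107 vehicles per day.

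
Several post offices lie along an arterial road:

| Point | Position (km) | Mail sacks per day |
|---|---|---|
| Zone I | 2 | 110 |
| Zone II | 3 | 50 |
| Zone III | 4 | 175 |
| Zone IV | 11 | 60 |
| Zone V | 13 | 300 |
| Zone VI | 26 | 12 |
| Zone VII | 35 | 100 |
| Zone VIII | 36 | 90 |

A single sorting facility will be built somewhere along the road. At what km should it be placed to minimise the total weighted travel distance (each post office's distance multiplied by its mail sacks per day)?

x = 13

For a sum of weighted absolute distances on a line, the optimum is the weighted median (not the mean). Total weight W = 897; half-weight = 448.5.
Sort by position and accumulate weight:
  km 2 (Zone I, w=110) → cum 110
  km 3 (Zone II, w=50) → cum 160
  km 4 (Zone III, w=175) → cum 335
  km 11 (Zone IV, w=60) → cum 395
  km 13 (Zone V, w=300) → cum 695  ≥ 448.5 → median here
  km 26 (Zone VI, w=12) → cum 707
  km 35 (Zone VII, w=100) → cum 807
  km 36 (Zone VIII, w=90) → cum 897
Optimal location: km 13.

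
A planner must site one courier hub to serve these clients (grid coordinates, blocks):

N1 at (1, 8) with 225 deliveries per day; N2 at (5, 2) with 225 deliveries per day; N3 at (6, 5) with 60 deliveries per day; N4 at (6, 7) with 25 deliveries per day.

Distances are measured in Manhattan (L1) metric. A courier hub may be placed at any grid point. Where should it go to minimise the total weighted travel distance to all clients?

(5, 5)

Manhattan distance separates: Σwᵢ(|x−xᵢ|+|y−yᵢ|) = Σwᵢ|x−xᵢ| + Σwᵢ|y−yᵢ|, so x and y are optimised independently as 1-D weighted medians.
Total weight W = 535; half = 267.5.
x-coordinate, sorted with cumulative weight:
  x=1 (N1, w=225) cum 225
  x=5 (N2, w=225) cum 450  ← median
  x=6 (N3, w=60) cum 510
  x=6 (N4, w=25) cum 535
⇒ x* = 5
y-coordinate, sorted with cumulative weight:
  y=2 (N2, w=225) cum 225
  y=5 (N3, w=60) cum 285  ← median
  y=7 (N4, w=25) cum 310
  y=8 (N1, w=225) cum 535
⇒ y* = 5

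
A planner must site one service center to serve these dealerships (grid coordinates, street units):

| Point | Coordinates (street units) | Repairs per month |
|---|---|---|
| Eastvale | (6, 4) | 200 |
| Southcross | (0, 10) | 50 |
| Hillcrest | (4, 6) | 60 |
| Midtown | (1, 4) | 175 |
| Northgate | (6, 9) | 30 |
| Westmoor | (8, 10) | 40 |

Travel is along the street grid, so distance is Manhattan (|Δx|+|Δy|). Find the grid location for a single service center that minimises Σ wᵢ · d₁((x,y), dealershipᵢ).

(4, 4)

Manhattan distance separates: Σwᵢ(|x−xᵢ|+|y−yᵢ|) = Σwᵢ|x−xᵢ| + Σwᵢ|y−yᵢ|, so x and y are optimised independently as 1-D weighted medians.
Total weight W = 555; half = 277.5.
x-coordinate, sorted with cumulative weight:
  x=0 (Southcross, w=50) cum 50
  x=1 (Midtown, w=175) cum 225
  x=4 (Hillcrest, w=60) cum 285  ← median
  x=6 (Eastvale, w=200) cum 485
  x=6 (Northgate, w=30) cum 515
  x=8 (Westmoor, w=40) cum 555
⇒ x* = 4
y-coordinate, sorted with cumulative weight:
  y=4 (Eastvale, w=200) cum 200
  y=4 (Midtown, w=175) cum 375  ← median
  y=6 (Hillcrest, w=60) cum 435
  y=9 (Northgate, w=30) cum 465
  y=10 (Southcross, w=50) cum 515
  y=10 (Westmoor, w=40) cum 555
⇒ y* = 4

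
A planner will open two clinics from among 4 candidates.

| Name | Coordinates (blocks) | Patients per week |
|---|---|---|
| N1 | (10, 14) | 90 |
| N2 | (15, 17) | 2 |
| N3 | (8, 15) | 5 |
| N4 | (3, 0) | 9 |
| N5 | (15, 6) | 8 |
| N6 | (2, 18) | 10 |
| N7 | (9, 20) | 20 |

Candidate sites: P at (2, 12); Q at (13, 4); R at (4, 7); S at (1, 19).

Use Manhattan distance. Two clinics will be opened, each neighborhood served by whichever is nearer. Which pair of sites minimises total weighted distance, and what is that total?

{P, S}, total 1446

Evaluate every pair (each demand assigned to the nearer of the two):
  {P, S}: total = 1446
  {P, Q}: total = 1484
  {P, R}: total = 1509
  {Q, S}: total = 1613
  {R, S}: total = 1625
  {Q, R}: total = 1854
Best pair: {P, S} with total 1446.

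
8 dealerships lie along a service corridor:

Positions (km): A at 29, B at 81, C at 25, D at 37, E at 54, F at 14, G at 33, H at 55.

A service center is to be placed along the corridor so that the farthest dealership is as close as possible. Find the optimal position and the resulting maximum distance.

The 1-center on a line is the midpoint of the two extreme points: leftmost at 14, rightmost at 81.
Optimal location = (14 + 81)/2 = 47.5; maximum distance = (81 − 14)/2 = 33.5.

location 47.5, max distance 33.5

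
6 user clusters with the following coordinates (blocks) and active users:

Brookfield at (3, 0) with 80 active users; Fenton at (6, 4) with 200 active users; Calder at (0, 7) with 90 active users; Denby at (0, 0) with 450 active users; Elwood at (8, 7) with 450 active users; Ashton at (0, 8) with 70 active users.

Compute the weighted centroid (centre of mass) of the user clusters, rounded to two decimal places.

The minimiser of Σwᵢ‖p−pᵢ‖² is the weighted centroid p* = (Σwᵢpᵢ)/(Σwᵢ).
Σwᵢ = 1340.
Σwᵢxᵢ = 80·3 + 200·6 + 90·0 + 450·0 + 450·8 + 70·0 = 5040.
Σwᵢyᵢ = 80·0 + 200·4 + 90·7 + 450·0 + 450·7 + 70·8 = 5140.
x* = 5040/1340 = 3.76, y* = 5140/1340 = 3.84.

(3.76, 3.84)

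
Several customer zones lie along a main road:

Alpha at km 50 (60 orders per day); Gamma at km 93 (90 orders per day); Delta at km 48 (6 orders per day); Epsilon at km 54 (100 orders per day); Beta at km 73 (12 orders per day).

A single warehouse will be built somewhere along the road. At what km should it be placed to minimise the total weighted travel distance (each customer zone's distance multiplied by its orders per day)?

For a sum of weighted absolute distances on a line, the optimum is the weighted median (not the mean). Total weight W = 268; half-weight = 134.
Sort by position and accumulate weight:
  km 48 (Delta, w=6) → cum 6
  km 50 (Alpha, w=60) → cum 66
  km 54 (Epsilon, w=100) → cum 166  ≥ 134 → median here
  km 73 (Beta, w=12) → cum 178
  km 93 (Gamma, w=90) → cum 268
Optimal location: km 54.

x = 54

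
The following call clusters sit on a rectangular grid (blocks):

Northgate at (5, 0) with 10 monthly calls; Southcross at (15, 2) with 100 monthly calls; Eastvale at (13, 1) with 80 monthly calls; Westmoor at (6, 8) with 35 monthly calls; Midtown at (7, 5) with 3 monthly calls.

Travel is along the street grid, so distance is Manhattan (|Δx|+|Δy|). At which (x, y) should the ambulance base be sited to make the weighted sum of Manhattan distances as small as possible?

(13, 2)

Manhattan distance separates: Σwᵢ(|x−xᵢ|+|y−yᵢ|) = Σwᵢ|x−xᵢ| + Σwᵢ|y−yᵢ|, so x and y are optimised independently as 1-D weighted medians.
Total weight W = 228; half = 114.
x-coordinate, sorted with cumulative weight:
  x=5 (Northgate, w=10) cum 10
  x=6 (Westmoor, w=35) cum 45
  x=7 (Midtown, w=3) cum 48
  x=13 (Eastvale, w=80) cum 128  ← median
  x=15 (Southcross, w=100) cum 228
⇒ x* = 13
y-coordinate, sorted with cumulative weight:
  y=0 (Northgate, w=10) cum 10
  y=1 (Eastvale, w=80) cum 90
  y=2 (Southcross, w=100) cum 190  ← median
  y=5 (Midtown, w=3) cum 193
  y=8 (Westmoor, w=35) cum 228
⇒ y* = 2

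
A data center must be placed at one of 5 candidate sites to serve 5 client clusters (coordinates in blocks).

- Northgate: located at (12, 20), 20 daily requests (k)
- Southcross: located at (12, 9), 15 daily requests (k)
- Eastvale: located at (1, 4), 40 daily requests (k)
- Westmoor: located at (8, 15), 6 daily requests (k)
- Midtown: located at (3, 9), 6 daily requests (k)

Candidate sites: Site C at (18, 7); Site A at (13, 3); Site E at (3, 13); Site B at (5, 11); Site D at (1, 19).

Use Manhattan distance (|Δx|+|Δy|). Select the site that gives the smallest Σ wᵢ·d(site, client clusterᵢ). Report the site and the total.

Total weighted distance at each candidate:
  Site C (18, 7): total = 1510
  Site A (13, 3): total = 1183
  Site E (3, 13): total = 1021
  Site B (5, 11): total = 961
  Site D (1, 19): total = 1293
Minimum is at Site B with total 961 blocks.

Site B, total 961 blocks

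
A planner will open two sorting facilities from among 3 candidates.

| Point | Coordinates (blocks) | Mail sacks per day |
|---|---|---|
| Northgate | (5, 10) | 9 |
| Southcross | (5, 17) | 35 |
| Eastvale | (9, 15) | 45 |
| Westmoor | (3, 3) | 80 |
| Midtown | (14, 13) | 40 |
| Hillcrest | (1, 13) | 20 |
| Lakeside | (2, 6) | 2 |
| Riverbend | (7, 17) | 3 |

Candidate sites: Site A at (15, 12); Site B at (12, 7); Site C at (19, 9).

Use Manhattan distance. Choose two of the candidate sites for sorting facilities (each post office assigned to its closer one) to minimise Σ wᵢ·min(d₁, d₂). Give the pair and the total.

{Site A, Site B}, total 2501

Evaluate every pair (each demand assigned to the nearer of the two):
  {Site A, Site B}: total = 2501
  {Site B, Site C}: total = 2947
  {Site A, Site C}: total = 3175
Best pair: {Site A, Site B} with total 2501.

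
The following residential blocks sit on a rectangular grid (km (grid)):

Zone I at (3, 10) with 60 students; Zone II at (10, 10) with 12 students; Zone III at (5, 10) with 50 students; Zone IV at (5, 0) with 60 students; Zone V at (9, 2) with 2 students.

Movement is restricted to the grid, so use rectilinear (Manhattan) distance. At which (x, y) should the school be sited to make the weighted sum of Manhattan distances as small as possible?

(5, 10)

Manhattan distance separates: Σwᵢ(|x−xᵢ|+|y−yᵢ|) = Σwᵢ|x−xᵢ| + Σwᵢ|y−yᵢ|, so x and y are optimised independently as 1-D weighted medians.
Total weight W = 184; half = 92.
x-coordinate, sorted with cumulative weight:
  x=3 (Zone I, w=60) cum 60
  x=5 (Zone III, w=50) cum 110  ← median
  x=5 (Zone IV, w=60) cum 170
  x=9 (Zone V, w=2) cum 172
  x=10 (Zone II, w=12) cum 184
⇒ x* = 5
y-coordinate, sorted with cumulative weight:
  y=0 (Zone IV, w=60) cum 60
  y=2 (Zone V, w=2) cum 62
  y=10 (Zone I, w=60) cum 122  ← median
  y=10 (Zone II, w=12) cum 134
  y=10 (Zone III, w=50) cum 184
⇒ y* = 10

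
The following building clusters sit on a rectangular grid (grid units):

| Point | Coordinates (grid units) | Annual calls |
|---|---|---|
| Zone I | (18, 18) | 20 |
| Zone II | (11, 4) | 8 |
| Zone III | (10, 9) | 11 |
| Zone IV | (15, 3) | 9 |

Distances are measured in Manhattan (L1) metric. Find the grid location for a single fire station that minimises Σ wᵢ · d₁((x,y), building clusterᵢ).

(15, 9)

Manhattan distance separates: Σwᵢ(|x−xᵢ|+|y−yᵢ|) = Σwᵢ|x−xᵢ| + Σwᵢ|y−yᵢ|, so x and y are optimised independently as 1-D weighted medians.
Total weight W = 48; half = 24.
x-coordinate, sorted with cumulative weight:
  x=10 (Zone III, w=11) cum 11
  x=11 (Zone II, w=8) cum 19
  x=15 (Zone IV, w=9) cum 28  ← median
  x=18 (Zone I, w=20) cum 48
⇒ x* = 15
y-coordinate, sorted with cumulative weight:
  y=3 (Zone IV, w=9) cum 9
  y=4 (Zone II, w=8) cum 17
  y=9 (Zone III, w=11) cum 28  ← median
  y=18 (Zone I, w=20) cum 48
⇒ y* = 9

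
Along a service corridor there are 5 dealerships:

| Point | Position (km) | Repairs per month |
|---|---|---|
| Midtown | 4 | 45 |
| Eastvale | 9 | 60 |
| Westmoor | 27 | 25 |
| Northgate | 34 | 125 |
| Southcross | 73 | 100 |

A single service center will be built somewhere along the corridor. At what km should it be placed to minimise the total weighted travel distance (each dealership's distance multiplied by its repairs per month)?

For a sum of weighted absolute distances on a line, the optimum is the weighted median (not the mean). Total weight W = 355; half-weight = 177.5.
Sort by position and accumulate weight:
  km 4 (Midtown, w=45) → cum 45
  km 9 (Eastvale, w=60) → cum 105
  km 27 (Westmoor, w=25) → cum 130
  km 34 (Northgate, w=125) → cum 255  ≥ 177.5 → median here
  km 73 (Southcross, w=100) → cum 355
Optimal location: km 34.

x = 34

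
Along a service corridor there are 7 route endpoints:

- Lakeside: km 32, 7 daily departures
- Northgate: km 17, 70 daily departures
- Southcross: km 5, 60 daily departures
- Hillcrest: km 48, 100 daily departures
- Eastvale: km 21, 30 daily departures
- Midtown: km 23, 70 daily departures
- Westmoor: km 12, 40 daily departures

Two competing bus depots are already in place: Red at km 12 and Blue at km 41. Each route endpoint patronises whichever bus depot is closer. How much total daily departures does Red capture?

270

The indifferent point is the midpoint (12+41)/2 = 26.5; route endpoints left of it (closer to Red at 12) go to Red, those right go to Blue.
  Southcross at 5 (w=60) → Red
  Westmoor at 12 (w=40) → Red
  Northgate at 17 (w=70) → Red
  Eastvale at 21 (w=30) → Red
  Midtown at 23 (w=70) → Red
  Lakeside at 32 (w=7) → Blue
  Hillcrest at 48 (w=100) → Blue
Red captures 270; Blue captures 107.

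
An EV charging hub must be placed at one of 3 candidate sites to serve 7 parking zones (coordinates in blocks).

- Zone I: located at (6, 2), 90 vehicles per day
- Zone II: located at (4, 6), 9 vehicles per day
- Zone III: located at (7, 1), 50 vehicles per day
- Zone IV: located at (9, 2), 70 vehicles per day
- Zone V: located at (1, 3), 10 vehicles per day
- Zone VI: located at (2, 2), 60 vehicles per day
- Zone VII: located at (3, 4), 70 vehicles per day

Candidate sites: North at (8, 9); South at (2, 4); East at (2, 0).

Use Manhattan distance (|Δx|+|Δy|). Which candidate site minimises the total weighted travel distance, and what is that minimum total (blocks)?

South, total 1816 blocks

Total weighted distance at each candidate:
  North (8, 9): total = 3493
  South (2, 4): total = 1816
  East (2, 0): total = 2052
Minimum is at South with total 1816 blocks.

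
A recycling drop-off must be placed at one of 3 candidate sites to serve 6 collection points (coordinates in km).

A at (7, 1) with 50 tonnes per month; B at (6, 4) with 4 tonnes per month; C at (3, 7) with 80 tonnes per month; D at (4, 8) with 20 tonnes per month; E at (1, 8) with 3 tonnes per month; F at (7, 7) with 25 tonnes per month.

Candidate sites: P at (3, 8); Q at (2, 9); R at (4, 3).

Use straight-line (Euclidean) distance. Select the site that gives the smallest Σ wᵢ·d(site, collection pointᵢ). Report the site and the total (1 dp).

P, total 632.2 km

Total weighted distance at each candidate:
  P (3, 8): total = 632.2
  Q (2, 9): total = 859.8
  R (4, 3): total = 761.6
Minimum is at P with total 632.2 km.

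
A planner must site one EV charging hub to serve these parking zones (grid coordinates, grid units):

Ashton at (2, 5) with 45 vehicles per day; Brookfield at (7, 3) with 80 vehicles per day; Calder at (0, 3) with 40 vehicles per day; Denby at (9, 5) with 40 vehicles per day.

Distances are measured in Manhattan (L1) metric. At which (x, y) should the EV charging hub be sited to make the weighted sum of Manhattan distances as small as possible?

(7, 3)

Manhattan distance separates: Σwᵢ(|x−xᵢ|+|y−yᵢ|) = Σwᵢ|x−xᵢ| + Σwᵢ|y−yᵢ|, so x and y are optimised independently as 1-D weighted medians.
Total weight W = 205; half = 102.5.
x-coordinate, sorted with cumulative weight:
  x=0 (Calder, w=40) cum 40
  x=2 (Ashton, w=45) cum 85
  x=7 (Brookfield, w=80) cum 165  ← median
  x=9 (Denby, w=40) cum 205
⇒ x* = 7
y-coordinate, sorted with cumulative weight:
  y=3 (Brookfield, w=80) cum 80
  y=3 (Calder, w=40) cum 120  ← median
  y=5 (Ashton, w=45) cum 165
  y=5 (Denby, w=40) cum 205
⇒ y* = 3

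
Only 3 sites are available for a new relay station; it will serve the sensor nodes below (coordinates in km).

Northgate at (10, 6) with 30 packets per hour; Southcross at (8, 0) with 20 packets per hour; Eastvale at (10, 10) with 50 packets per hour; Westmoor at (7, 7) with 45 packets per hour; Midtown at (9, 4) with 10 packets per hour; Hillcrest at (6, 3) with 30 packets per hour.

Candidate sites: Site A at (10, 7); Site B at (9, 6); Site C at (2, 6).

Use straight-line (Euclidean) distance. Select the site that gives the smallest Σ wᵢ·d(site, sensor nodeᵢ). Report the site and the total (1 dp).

Total weighted distance at each candidate:
  Site A (10, 7): total = 661.9
  Site B (9, 6): total = 605.7
  Site C (2, 6): total = 1309.2
Minimum is at Site B with total 605.7 km.

Site B, total 605.7 km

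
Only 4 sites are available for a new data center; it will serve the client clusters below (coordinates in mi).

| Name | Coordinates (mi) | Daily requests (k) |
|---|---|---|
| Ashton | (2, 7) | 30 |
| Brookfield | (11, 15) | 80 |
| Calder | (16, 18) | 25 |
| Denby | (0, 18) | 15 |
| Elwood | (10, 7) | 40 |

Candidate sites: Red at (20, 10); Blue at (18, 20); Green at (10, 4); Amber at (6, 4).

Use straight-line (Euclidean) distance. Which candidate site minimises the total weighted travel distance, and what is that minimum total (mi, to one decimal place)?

Total weighted distance at each candidate:
  Red (20, 10): total = 2335.4
  Blue (18, 20): total = 2259.6
  Green (10, 4): total = 1898.8
  Amber (6, 4): total = 1975.2
Minimum is at Green with total 1898.8 mi.

Green, total 1898.8 mi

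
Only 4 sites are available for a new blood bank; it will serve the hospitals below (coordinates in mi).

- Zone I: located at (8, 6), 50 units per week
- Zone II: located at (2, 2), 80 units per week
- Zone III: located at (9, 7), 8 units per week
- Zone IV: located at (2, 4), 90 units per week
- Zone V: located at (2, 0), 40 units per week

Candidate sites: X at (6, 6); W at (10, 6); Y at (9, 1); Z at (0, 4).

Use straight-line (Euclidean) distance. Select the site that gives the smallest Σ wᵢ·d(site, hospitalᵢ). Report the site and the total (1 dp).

Z, total 1073.4 mi

Total weighted distance at each candidate:
  X (6, 6): total = 1268.8
  W (10, 6): total = 1969.0
  Y (9, 1): total = 1836.9
  Z (0, 4): total = 1073.4
Minimum is at Z with total 1073.4 mi.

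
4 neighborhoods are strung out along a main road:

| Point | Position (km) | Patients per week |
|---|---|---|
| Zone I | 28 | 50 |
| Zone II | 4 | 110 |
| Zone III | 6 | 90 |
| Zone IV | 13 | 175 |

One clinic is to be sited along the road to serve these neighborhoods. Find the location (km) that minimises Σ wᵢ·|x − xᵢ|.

x = 13

For a sum of weighted absolute distances on a line, the optimum is the weighted median (not the mean). Total weight W = 425; half-weight = 212.5.
Sort by position and accumulate weight:
  km 4 (Zone II, w=110) → cum 110
  km 6 (Zone III, w=90) → cum 200
  km 13 (Zone IV, w=175) → cum 375  ≥ 212.5 → median here
  km 28 (Zone I, w=50) → cum 425
Optimal location: km 13.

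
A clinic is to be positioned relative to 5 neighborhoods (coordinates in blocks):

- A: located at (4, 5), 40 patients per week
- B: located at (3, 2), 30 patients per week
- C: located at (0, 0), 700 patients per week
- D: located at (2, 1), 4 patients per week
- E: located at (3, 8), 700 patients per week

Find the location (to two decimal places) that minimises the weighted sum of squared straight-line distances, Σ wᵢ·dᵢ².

(1.60, 3.98)

The minimiser of Σwᵢ‖p−pᵢ‖² is the weighted centroid p* = (Σwᵢpᵢ)/(Σwᵢ).
Σwᵢ = 1474.
Σwᵢxᵢ = 40·4 + 30·3 + 700·0 + 4·2 + 700·3 = 2358.
Σwᵢyᵢ = 40·5 + 30·2 + 700·0 + 4·1 + 700·8 = 5864.
x* = 2358/1474 = 1.60, y* = 5864/1474 = 3.98.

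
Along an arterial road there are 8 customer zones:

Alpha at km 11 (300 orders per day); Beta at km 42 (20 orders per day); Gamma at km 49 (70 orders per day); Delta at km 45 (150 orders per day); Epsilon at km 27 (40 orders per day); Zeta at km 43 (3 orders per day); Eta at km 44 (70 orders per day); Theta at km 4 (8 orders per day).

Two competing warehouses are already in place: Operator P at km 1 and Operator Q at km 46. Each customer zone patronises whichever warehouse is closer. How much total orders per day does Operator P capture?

308

The indifferent point is the midpoint (1+46)/2 = 23.5; customer zones left of it (closer to Operator P at 1) go to Operator P, those right go to Operator Q.
  Theta at 4 (w=8) → Operator P
  Alpha at 11 (w=300) → Operator P
  Epsilon at 27 (w=40) → Operator Q
  Beta at 42 (w=20) → Operator Q
  Zeta at 43 (w=3) → Operator Q
  Eta at 44 (w=70) → Operator Q
  Delta at 45 (w=150) → Operator Q
  Gamma at 49 (w=70) → Operator Q
Operator P captures 308; Operator Q captures 353.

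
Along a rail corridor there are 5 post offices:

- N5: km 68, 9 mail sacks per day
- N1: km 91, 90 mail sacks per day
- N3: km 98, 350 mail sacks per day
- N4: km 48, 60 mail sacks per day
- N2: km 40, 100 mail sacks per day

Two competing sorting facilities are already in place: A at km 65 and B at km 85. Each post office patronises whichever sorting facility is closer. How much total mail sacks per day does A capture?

The indifferent point is the midpoint (65+85)/2 = 75; post offices left of it (closer to A at 65) go to A, those right go to B.
  N2 at 40 (w=100) → A
  N4 at 48 (w=60) → A
  N5 at 68 (w=9) → A
  N1 at 91 (w=90) → B
  N3 at 98 (w=350) → B
A captures 169; B captures 440.

169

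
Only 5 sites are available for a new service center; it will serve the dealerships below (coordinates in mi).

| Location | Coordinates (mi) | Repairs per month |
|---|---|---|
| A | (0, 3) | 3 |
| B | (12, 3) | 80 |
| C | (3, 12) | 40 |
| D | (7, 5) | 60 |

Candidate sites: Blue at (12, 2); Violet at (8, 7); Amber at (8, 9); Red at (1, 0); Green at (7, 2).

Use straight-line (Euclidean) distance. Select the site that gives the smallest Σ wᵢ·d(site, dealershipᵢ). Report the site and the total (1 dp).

Total weighted distance at each candidate:
  Blue (12, 2): total = 1004.1
  Violet (8, 7): total = 896.4
  Amber (8, 9): total = 1087.5
  Red (1, 0): total = 1876.9
  Green (7, 2): total = 1039.9
Minimum is at Violet with total 896.4 mi.

Violet, total 896.4 mi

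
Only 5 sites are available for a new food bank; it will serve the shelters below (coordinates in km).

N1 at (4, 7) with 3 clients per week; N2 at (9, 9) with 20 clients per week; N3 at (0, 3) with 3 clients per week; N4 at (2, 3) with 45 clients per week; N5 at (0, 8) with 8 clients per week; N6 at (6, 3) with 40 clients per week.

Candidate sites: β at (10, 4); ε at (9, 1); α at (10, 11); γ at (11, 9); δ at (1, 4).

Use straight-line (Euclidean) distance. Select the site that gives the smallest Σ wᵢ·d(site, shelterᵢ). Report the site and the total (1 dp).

δ, total 506.2 km

Total weighted distance at each candidate:
  β (10, 4): total = 766.1
  ε (9, 1): total = 774.1
  α (10, 11): total = 1055.2
  γ (11, 9): total = 987.0
  δ (1, 4): total = 506.2
Minimum is at δ with total 506.2 km.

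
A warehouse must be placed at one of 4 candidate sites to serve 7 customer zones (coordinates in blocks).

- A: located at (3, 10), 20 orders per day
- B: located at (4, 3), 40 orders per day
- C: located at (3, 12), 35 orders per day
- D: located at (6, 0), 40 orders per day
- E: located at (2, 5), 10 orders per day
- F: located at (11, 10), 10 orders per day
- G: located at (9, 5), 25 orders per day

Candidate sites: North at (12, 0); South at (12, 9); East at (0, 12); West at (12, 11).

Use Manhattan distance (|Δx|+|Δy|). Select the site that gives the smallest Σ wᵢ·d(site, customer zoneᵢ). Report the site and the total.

East, total 2065 blocks

Total weighted distance at each candidate:
  North (12, 0): total = 2255
  South (12, 9): total = 2115
  East (0, 12): total = 2065
  West (12, 11): total = 2275
Minimum is at East with total 2065 blocks.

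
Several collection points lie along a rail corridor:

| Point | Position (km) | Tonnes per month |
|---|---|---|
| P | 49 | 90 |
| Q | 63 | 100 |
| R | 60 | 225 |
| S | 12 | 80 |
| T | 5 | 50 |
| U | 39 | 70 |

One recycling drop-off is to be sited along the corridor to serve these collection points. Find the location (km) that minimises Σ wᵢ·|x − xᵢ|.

x = 60

For a sum of weighted absolute distances on a line, the optimum is the weighted median (not the mean). Total weight W = 615; half-weight = 307.5.
Sort by position and accumulate weight:
  km 5 (T, w=50) → cum 50
  km 12 (S, w=80) → cum 130
  km 39 (U, w=70) → cum 200
  km 49 (P, w=90) → cum 290
  km 60 (R, w=225) → cum 515  ≥ 307.5 → median here
  km 63 (Q, w=100) → cum 615
Optimal location: km 60.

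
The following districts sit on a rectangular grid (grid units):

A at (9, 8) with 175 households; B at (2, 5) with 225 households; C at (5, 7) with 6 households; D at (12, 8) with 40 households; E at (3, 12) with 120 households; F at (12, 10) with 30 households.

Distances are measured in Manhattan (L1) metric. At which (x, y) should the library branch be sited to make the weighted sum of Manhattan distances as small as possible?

Manhattan distance separates: Σwᵢ(|x−xᵢ|+|y−yᵢ|) = Σwᵢ|x−xᵢ| + Σwᵢ|y−yᵢ|, so x and y are optimised independently as 1-D weighted medians.
Total weight W = 596; half = 298.
x-coordinate, sorted with cumulative weight:
  x=2 (B, w=225) cum 225
  x=3 (E, w=120) cum 345  ← median
  x=5 (C, w=6) cum 351
  x=9 (A, w=175) cum 526
  x=12 (D, w=40) cum 566
  x=12 (F, w=30) cum 596
⇒ x* = 3
y-coordinate, sorted with cumulative weight:
  y=5 (B, w=225) cum 225
  y=7 (C, w=6) cum 231
  y=8 (A, w=175) cum 406  ← median
  y=8 (D, w=40) cum 446
  y=10 (F, w=30) cum 476
  y=12 (E, w=120) cum 596
⇒ y* = 8

(3, 8)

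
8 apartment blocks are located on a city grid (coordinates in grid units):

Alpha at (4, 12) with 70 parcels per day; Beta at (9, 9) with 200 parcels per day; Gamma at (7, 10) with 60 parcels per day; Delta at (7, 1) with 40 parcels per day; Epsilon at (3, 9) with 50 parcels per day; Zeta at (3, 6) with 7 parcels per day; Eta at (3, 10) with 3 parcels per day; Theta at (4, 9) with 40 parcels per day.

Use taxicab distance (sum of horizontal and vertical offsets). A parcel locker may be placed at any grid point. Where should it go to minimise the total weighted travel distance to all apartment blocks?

(7, 9)

Manhattan distance separates: Σwᵢ(|x−xᵢ|+|y−yᵢ|) = Σwᵢ|x−xᵢ| + Σwᵢ|y−yᵢ|, so x and y are optimised independently as 1-D weighted medians.
Total weight W = 470; half = 235.
x-coordinate, sorted with cumulative weight:
  x=3 (Epsilon, w=50) cum 50
  x=3 (Zeta, w=7) cum 57
  x=3 (Eta, w=3) cum 60
  x=4 (Alpha, w=70) cum 130
  x=4 (Theta, w=40) cum 170
  x=7 (Gamma, w=60) cum 230
  x=7 (Delta, w=40) cum 270  ← median
  x=9 (Beta, w=200) cum 470
⇒ x* = 7
y-coordinate, sorted with cumulative weight:
  y=1 (Delta, w=40) cum 40
  y=6 (Zeta, w=7) cum 47
  y=9 (Beta, w=200) cum 247  ← median
  y=9 (Epsilon, w=50) cum 297
  y=9 (Theta, w=40) cum 337
  y=10 (Gamma, w=60) cum 397
  y=10 (Eta, w=3) cum 400
  y=12 (Alpha, w=70) cum 470
⇒ y* = 9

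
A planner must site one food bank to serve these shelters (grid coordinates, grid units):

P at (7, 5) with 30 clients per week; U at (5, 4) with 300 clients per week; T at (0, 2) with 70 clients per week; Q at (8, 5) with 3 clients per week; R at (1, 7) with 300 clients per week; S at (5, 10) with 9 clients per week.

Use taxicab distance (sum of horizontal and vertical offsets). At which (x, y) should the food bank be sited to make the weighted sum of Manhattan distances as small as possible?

Manhattan distance separates: Σwᵢ(|x−xᵢ|+|y−yᵢ|) = Σwᵢ|x−xᵢ| + Σwᵢ|y−yᵢ|, so x and y are optimised independently as 1-D weighted medians.
Total weight W = 712; half = 356.
x-coordinate, sorted with cumulative weight:
  x=0 (T, w=70) cum 70
  x=1 (R, w=300) cum 370  ← median
  x=5 (U, w=300) cum 670
  x=5 (S, w=9) cum 679
  x=7 (P, w=30) cum 709
  x=8 (Q, w=3) cum 712
⇒ x* = 1
y-coordinate, sorted with cumulative weight:
  y=2 (T, w=70) cum 70
  y=4 (U, w=300) cum 370  ← median
  y=5 (P, w=30) cum 400
  y=5 (Q, w=3) cum 403
  y=7 (R, w=300) cum 703
  y=10 (S, w=9) cum 712
⇒ y* = 4

(1, 4)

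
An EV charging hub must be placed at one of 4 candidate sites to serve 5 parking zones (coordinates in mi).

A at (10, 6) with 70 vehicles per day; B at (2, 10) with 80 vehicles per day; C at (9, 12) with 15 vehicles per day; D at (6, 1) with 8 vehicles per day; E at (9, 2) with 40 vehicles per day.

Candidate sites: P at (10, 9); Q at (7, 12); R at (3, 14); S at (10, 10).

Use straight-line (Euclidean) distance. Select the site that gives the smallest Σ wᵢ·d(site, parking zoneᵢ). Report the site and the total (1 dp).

P, total 1256.8 mi

Total weighted distance at each candidate:
  P (10, 9): total = 1256.8
  Q (7, 12): total = 1426.7
  R (3, 14): total = 1812.2
  S (10, 10): total = 1354.8
Minimum is at P with total 1256.8 mi.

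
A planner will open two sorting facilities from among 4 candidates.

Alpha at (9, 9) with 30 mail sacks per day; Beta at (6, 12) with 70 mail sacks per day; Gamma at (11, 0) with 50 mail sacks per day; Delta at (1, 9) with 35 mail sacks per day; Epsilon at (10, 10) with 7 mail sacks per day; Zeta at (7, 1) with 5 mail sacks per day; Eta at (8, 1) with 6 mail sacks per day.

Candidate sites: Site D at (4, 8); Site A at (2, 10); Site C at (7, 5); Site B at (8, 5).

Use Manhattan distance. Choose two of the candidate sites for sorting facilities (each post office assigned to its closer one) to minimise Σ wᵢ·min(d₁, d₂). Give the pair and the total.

{Site A, Site B}, total 1138

Evaluate every pair (each demand assigned to the nearer of the two):
  {Site A, Site B}: total = 1138
  {Site D, Site B}: total = 1208
  {Site A, Site C}: total = 1226
  {Site D, Site C}: total = 1296
  {Site C, Site B}: total = 1553
  {Site D, Site A}: total = 1592
Best pair: {Site A, Site B} with total 1138.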